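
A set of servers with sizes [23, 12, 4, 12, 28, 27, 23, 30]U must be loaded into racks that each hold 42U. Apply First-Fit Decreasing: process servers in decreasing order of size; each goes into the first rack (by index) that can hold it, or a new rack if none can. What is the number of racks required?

Sorted descending: 30, 28, 27, 23, 23, 12, 12, 4.
rack 1: place 30U, 12U left
rack 2: place 28U, 14U left
rack 3: place 27U, 15U left
rack 4: place 23U, 19U left
rack 5: place 23U, 19U left
rack 1: place 12U, 0U left
rack 2: place 12U, 2U left
rack 3: place 4U, 11U left

5 racks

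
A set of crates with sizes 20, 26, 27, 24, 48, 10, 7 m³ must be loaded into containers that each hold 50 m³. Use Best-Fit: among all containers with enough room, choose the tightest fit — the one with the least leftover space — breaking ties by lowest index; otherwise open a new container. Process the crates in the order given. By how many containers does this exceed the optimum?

0

Best-Fit: [20,26] [27,10,7] [24] [48] → 4 containers.
Total size 162 m³; any packing needs at least ⌈162/50⌉ = 4 containers.
So 4 is already optimal.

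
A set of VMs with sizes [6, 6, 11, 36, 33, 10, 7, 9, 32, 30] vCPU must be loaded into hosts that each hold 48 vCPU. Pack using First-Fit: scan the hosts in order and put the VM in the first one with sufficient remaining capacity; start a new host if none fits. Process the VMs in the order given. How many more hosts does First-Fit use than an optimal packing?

1

First-Fit: [6,6,11,10,7] [36,9] [33] [32] [30] → 5 hosts.
Total size 180 vCPU; any packing needs at least ⌈180/48⌉ = 4 hosts.
An optimal packing achieves that bound: [36,11] [33,10] [32,9,7] [30,6,6] → 4 hosts.
Excess: 5 − 4 = 1.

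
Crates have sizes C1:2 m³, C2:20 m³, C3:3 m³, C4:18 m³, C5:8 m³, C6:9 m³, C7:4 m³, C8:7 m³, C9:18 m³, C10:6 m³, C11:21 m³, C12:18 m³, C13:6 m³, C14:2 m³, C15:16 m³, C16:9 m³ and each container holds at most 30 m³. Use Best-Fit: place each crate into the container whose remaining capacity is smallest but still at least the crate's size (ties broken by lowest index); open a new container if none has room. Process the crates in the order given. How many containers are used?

7

Put C1 (2 m³) in container 1; 28 m³ remain.
Put C2 (20 m³) in container 1; 8 m³ remain.
Put C3 (3 m³) in container 1; 5 m³ remain.
Put C4 (18 m³) in container 2; 12 m³ remain.
Put C5 (8 m³) in container 2; 4 m³ remain.
Put C6 (9 m³) in container 3; 21 m³ remain.
Put C7 (4 m³) in container 2; 0 m³ remain.
Put C8 (7 m³) in container 3; 14 m³ remain.
Put C9 (18 m³) in container 4; 12 m³ remain.
Put C10 (6 m³) in container 4; 6 m³ remain.
Put C11 (21 m³) in container 5; 9 m³ remain.
Put C12 (18 m³) in container 6; 12 m³ remain.
Put C13 (6 m³) in container 4; 0 m³ remain.
Put C14 (2 m³) in container 1; 3 m³ remain.
Put C15 (16 m³) in container 7; 14 m³ remain.
Put C16 (9 m³) in container 5; 0 m³ remain.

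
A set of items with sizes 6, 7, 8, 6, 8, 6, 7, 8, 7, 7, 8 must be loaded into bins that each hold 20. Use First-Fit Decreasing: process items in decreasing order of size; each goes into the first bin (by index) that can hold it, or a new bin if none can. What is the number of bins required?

Sorted descending: 8, 8, 8, 8, 7, 7, 7, 7, 6, 6, 6.
8 → bin 1 (remaining 12)
8 → bin 1 (remaining 4)
8 → bin 2 (remaining 12)
8 → bin 2 (remaining 4)
7 → bin 3 (remaining 13)
7 → bin 3 (remaining 6)
7 → bin 4 (remaining 13)
7 → bin 4 (remaining 6)
6 → bin 3 (remaining 0)
6 → bin 4 (remaining 0)
6 → bin 5 (remaining 14)
Final bins: [8,8] [8,8] [7,7,6] [7,7,6] [6].

5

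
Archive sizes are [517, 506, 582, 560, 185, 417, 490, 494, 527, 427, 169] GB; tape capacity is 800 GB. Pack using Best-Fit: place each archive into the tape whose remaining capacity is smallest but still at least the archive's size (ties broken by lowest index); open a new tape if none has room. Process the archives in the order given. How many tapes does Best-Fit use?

517 GB → tape 1 (remaining 283 GB)
506 GB → tape 2 (remaining 294 GB)
582 GB → tape 3 (remaining 218 GB)
560 GB → tape 4 (remaining 240 GB)
185 GB → tape 3 (remaining 33 GB)
417 GB → tape 5 (remaining 383 GB)
490 GB → tape 6 (remaining 310 GB)
494 GB → tape 7 (remaining 306 GB)
527 GB → tape 8 (remaining 273 GB)
427 GB → tape 9 (remaining 373 GB)
169 GB → tape 4 (remaining 71 GB)
Final tapes: [517] [506] [582,185] [560,169] [417] [490] [494] [527] [427].

9 tapes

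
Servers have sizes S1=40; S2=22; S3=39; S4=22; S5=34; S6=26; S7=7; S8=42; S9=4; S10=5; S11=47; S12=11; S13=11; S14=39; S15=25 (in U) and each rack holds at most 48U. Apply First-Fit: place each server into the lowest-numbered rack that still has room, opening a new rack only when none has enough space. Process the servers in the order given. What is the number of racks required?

Put S1 (40U) in rack 1; 8U remain.
Put S2 (22U) in rack 2; 26U remain.
Put S3 (39U) in rack 3; 9U remain.
Put S4 (22U) in rack 2; 4U remain.
Put S5 (34U) in rack 4; 14U remain.
Put S6 (26U) in rack 5; 22U remain.
Put S7 (7U) in rack 1; 1U remain.
Put S8 (42U) in rack 6; 6U remain.
Put S9 (4U) in rack 2; 0U remain.
Put S10 (5U) in rack 3; 4U remain.
Put S11 (47U) in rack 7; 1U remain.
Put S12 (11U) in rack 4; 3U remain.
Put S13 (11U) in rack 5; 11U remain.
Put S14 (39U) in rack 8; 9U remain.
Put S15 (25U) in rack 9; 23U remain.
Final racks: [40,7] [22,22,4] [39,5] [34,11] [26,11] [42] [47] [39] [25].

9 racks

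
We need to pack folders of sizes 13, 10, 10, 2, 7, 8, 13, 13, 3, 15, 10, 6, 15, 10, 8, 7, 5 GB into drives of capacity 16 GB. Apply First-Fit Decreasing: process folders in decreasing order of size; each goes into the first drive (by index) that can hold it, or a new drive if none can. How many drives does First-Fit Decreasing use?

11 drives

Sorted descending: 15, 15, 13, 13, 13, 10, 10, 10, 10, 8, 8, 7, 7, 6, 5, 3, 2.
15 GB → drive 1 (remaining 1 GB)
15 GB → drive 2 (remaining 1 GB)
13 GB → drive 3 (remaining 3 GB)
13 GB → drive 4 (remaining 3 GB)
13 GB → drive 5 (remaining 3 GB)
10 GB → drive 6 (remaining 6 GB)
10 GB → drive 7 (remaining 6 GB)
10 GB → drive 8 (remaining 6 GB)
10 GB → drive 9 (remaining 6 GB)
8 GB → drive 10 (remaining 8 GB)
8 GB → drive 10 (remaining 0 GB)
7 GB → drive 11 (remaining 9 GB)
7 GB → drive 11 (remaining 2 GB)
6 GB → drive 6 (remaining 0 GB)
5 GB → drive 7 (remaining 1 GB)
3 GB → drive 3 (remaining 0 GB)
2 GB → drive 4 (remaining 1 GB)
Final drives: [15] [15] [13,3] [13,2] [13] [10,6] [10,5] [10] [10] [8,8] [7,7].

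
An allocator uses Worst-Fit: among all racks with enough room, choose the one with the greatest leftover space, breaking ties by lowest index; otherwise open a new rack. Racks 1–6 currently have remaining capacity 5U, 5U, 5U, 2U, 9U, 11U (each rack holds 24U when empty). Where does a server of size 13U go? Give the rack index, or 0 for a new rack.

0

No rack has ≥ 13U free, so a new rack is opened.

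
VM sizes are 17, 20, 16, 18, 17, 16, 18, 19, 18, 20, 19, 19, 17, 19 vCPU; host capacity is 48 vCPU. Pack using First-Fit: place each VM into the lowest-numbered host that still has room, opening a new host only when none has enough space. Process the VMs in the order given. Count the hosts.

17 vCPU → host 1 (remaining 31 vCPU)
20 vCPU → host 1 (remaining 11 vCPU)
16 vCPU → host 2 (remaining 32 vCPU)
18 vCPU → host 2 (remaining 14 vCPU)
17 vCPU → host 3 (remaining 31 vCPU)
16 vCPU → host 3 (remaining 15 vCPU)
18 vCPU → host 4 (remaining 30 vCPU)
19 vCPU → host 4 (remaining 11 vCPU)
18 vCPU → host 5 (remaining 30 vCPU)
20 vCPU → host 5 (remaining 10 vCPU)
19 vCPU → host 6 (remaining 29 vCPU)
19 vCPU → host 6 (remaining 10 vCPU)
17 vCPU → host 7 (remaining 31 vCPU)
19 vCPU → host 7 (remaining 12 vCPU)

7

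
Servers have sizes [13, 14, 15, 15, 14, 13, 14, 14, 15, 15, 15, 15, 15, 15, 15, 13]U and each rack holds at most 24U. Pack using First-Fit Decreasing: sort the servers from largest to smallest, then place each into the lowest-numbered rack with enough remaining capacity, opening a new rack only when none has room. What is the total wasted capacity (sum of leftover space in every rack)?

154

Sorted descending: 15, 15, 15, 15, 15, 15, 15, 15, 15, 14, 14, 14, 14, 13, 13, 13.
Put 15U in rack 1; 9U remain.
Put 15U in rack 2; 9U remain.
Put 15U in rack 3; 9U remain.
Put 15U in rack 4; 9U remain.
Put 15U in rack 5; 9U remain.
Put 15U in rack 6; 9U remain.
Put 15U in rack 7; 9U remain.
Put 15U in rack 8; 9U remain.
Put 15U in rack 9; 9U remain.
Put 14U in rack 10; 10U remain.
Put 14U in rack 11; 10U remain.
Put 14U in rack 12; 10U remain.
Put 14U in rack 13; 10U remain.
Put 13U in rack 14; 11U remain.
Put 13U in rack 15; 11U remain.
Put 13U in rack 16; 11U remain.
16 racks × 24U = 384U; used 230U; unused 154U.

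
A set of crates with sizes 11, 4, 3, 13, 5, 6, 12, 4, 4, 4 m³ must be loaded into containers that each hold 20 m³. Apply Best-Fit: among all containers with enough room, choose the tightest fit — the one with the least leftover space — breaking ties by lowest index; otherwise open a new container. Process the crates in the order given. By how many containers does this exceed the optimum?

Best-Fit: [11,4,3] [13,5] [6,12] [4,4,4] → 4 containers.
Total size 66 m³; any packing needs at least ⌈66/20⌉ = 4 containers.
So 4 is already optimal.

0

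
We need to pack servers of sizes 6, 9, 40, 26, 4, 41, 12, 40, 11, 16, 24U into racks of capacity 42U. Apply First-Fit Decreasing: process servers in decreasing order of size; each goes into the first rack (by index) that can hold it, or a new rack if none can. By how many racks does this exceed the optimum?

First-Fit Decreasing: [41] [40] [40] [26,16] [24,12,6] [11,9,4] → 6 racks.
Total size 229U; any packing needs at least ⌈229/42⌉ = 6 racks.
So 6 is already optimal.

0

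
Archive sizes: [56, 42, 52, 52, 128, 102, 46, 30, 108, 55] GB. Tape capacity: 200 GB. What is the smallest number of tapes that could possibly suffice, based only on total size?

Total size = 56 + 42 + 52 + 52 + 128 + 102 + 46 + 30 + 108 + 55 = 671 GB.
⌈671 / 200⌉ = 4.

4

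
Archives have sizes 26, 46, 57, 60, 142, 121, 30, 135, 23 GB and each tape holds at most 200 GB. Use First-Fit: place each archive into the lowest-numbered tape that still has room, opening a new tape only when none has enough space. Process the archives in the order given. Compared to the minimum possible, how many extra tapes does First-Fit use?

First-Fit: [26,46,57,60] [142,30,23] [121] [135] → 4 tapes.
Total size 640 GB; any packing needs at least ⌈640/200⌉ = 4 tapes.
So 4 is already optimal.

0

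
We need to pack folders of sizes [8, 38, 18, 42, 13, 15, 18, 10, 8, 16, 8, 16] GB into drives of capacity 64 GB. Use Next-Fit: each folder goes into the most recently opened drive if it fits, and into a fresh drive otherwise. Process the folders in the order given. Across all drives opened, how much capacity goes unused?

Put 8 GB in drive 1; 56 GB remain.
Put 38 GB in drive 1; 18 GB remain.
Put 18 GB in drive 1; 0 GB remain.
Put 42 GB in drive 2; 22 GB remain.
Put 13 GB in drive 2; 9 GB remain.
Put 15 GB in drive 3; 49 GB remain.
Put 18 GB in drive 3; 31 GB remain.
Put 10 GB in drive 3; 21 GB remain.
Put 8 GB in drive 3; 13 GB remain.
Put 16 GB in drive 4; 48 GB remain.
Put 8 GB in drive 4; 40 GB remain.
Put 16 GB in drive 4; 24 GB remain.
4 drives × 64 GB = 256 GB; used 210 GB; unused 46 GB.

46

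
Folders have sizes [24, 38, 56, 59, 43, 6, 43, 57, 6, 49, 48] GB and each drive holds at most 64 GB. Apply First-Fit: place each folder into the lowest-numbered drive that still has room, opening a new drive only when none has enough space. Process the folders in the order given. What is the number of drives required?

8 drives

drive 1: place 24 GB, 40 GB left
drive 1: place 38 GB, 2 GB left
drive 2: place 56 GB, 8 GB left
drive 3: place 59 GB, 5 GB left
drive 4: place 43 GB, 21 GB left
drive 2: place 6 GB, 2 GB left
drive 5: place 43 GB, 21 GB left
drive 6: place 57 GB, 7 GB left
drive 4: place 6 GB, 15 GB left
drive 7: place 49 GB, 15 GB left
drive 8: place 48 GB, 16 GB left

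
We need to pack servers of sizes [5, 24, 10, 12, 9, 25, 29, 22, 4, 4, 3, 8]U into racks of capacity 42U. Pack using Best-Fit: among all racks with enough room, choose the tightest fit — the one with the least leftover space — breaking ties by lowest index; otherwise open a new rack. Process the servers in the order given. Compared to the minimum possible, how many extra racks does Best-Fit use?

Best-Fit: [5,24,10,3] [12,9] [25,8] [29,4,4] [22] → 5 racks.
Total size 155U; any packing needs at least ⌈155/42⌉ = 4 racks.
An optimal packing achieves that bound: [29,12] [25,10,5] [24,9,8] [22,4,4,3] → 4 racks.
Excess: 5 − 4 = 1.

1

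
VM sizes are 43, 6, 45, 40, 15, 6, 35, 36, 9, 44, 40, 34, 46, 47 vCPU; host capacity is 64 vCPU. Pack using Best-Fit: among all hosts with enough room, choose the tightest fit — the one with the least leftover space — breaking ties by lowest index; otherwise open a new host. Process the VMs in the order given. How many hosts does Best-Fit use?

Put 43 vCPU in host 1; 21 vCPU remain.
Put 6 vCPU in host 1; 15 vCPU remain.
Put 45 vCPU in host 2; 19 vCPU remain.
Put 40 vCPU in host 3; 24 vCPU remain.
Put 15 vCPU in host 1; 0 vCPU remain.
Put 6 vCPU in host 2; 13 vCPU remain.
Put 35 vCPU in host 4; 29 vCPU remain.
Put 36 vCPU in host 5; 28 vCPU remain.
Put 9 vCPU in host 2; 4 vCPU remain.
Put 44 vCPU in host 6; 20 vCPU remain.
Put 40 vCPU in host 7; 24 vCPU remain.
Put 34 vCPU in host 8; 30 vCPU remain.
Put 46 vCPU in host 9; 18 vCPU remain.
Put 47 vCPU in host 10; 17 vCPU remain.
Final hosts: [43,6,15] [45,6,9] [40] [35] [36] [44] [40] [34] [46] [47].

10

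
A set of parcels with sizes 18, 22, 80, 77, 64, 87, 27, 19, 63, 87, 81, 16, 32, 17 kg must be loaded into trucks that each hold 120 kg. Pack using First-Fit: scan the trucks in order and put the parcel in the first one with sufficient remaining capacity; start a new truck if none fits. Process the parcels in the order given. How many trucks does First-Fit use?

7

truck 1: place 18 kg, 102 kg left
truck 1: place 22 kg, 80 kg left
truck 1: place 80 kg, 0 kg left
truck 2: place 77 kg, 43 kg left
truck 3: place 64 kg, 56 kg left
truck 4: place 87 kg, 33 kg left
truck 2: place 27 kg, 16 kg left
truck 3: place 19 kg, 37 kg left
truck 5: place 63 kg, 57 kg left
truck 6: place 87 kg, 33 kg left
truck 7: place 81 kg, 39 kg left
truck 2: place 16 kg, 0 kg left
truck 3: place 32 kg, 5 kg left
truck 4: place 17 kg, 16 kg left
Final trucks: [18,22,80] [77,27,16] [64,19,32] [87,17] [63] [87] [81].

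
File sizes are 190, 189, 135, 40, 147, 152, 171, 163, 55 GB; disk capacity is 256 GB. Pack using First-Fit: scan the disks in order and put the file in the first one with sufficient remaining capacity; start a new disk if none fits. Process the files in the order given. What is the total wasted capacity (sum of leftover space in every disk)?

550

Put 190 GB in disk 1; 66 GB remain.
Put 189 GB in disk 2; 67 GB remain.
Put 135 GB in disk 3; 121 GB remain.
Put 40 GB in disk 1; 26 GB remain.
Put 147 GB in disk 4; 109 GB remain.
Put 152 GB in disk 5; 104 GB remain.
Put 171 GB in disk 6; 85 GB remain.
Put 163 GB in disk 7; 93 GB remain.
Put 55 GB in disk 2; 12 GB remain.
7 disks × 256 GB = 1792 GB; used 1242 GB; unused 550 GB.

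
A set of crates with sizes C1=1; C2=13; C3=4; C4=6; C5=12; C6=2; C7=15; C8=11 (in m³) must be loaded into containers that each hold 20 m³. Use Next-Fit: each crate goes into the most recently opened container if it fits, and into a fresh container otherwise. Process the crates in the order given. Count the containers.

C1 (1 m³) → container 1 (remaining 19 m³)
C2 (13 m³) → container 1 (remaining 6 m³)
C3 (4 m³) → container 1 (remaining 2 m³)
C4 (6 m³) → container 2 (remaining 14 m³)
C5 (12 m³) → container 2 (remaining 2 m³)
C6 (2 m³) → container 2 (remaining 0 m³)
C7 (15 m³) → container 3 (remaining 5 m³)
C8 (11 m³) → container 4 (remaining 9 m³)

4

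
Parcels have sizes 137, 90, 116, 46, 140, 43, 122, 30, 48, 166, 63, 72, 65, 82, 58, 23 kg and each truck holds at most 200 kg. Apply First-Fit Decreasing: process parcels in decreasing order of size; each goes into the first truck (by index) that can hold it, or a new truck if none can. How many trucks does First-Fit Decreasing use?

7

Sorted descending: 166, 140, 137, 122, 116, 90, 82, 72, 65, 63, 58, 48, 46, 43, 30, 23.
166 kg → truck 1 (remaining 34 kg)
140 kg → truck 2 (remaining 60 kg)
137 kg → truck 3 (remaining 63 kg)
122 kg → truck 4 (remaining 78 kg)
116 kg → truck 5 (remaining 84 kg)
90 kg → truck 6 (remaining 110 kg)
82 kg → truck 5 (remaining 2 kg)
72 kg → truck 4 (remaining 6 kg)
65 kg → truck 6 (remaining 45 kg)
63 kg → truck 3 (remaining 0 kg)
58 kg → truck 2 (remaining 2 kg)
48 kg → truck 7 (remaining 152 kg)
46 kg → truck 7 (remaining 106 kg)
43 kg → truck 6 (remaining 2 kg)
30 kg → truck 1 (remaining 4 kg)
23 kg → truck 7 (remaining 83 kg)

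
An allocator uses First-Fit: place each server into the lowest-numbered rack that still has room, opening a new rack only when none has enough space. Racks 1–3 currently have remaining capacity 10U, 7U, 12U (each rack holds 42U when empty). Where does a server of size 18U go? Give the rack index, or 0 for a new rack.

0

No rack has ≥ 18U free, so a new rack is opened.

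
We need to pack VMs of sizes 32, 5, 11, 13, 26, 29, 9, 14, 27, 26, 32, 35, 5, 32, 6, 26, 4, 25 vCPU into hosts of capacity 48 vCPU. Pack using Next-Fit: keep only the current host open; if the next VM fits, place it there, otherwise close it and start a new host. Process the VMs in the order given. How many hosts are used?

32 vCPU → host 1 (remaining 16 vCPU)
5 vCPU → host 1 (remaining 11 vCPU)
11 vCPU → host 1 (remaining 0 vCPU)
13 vCPU → host 2 (remaining 35 vCPU)
26 vCPU → host 2 (remaining 9 vCPU)
29 vCPU → host 3 (remaining 19 vCPU)
9 vCPU → host 3 (remaining 10 vCPU)
14 vCPU → host 4 (remaining 34 vCPU)
27 vCPU → host 4 (remaining 7 vCPU)
26 vCPU → host 5 (remaining 22 vCPU)
32 vCPU → host 6 (remaining 16 vCPU)
35 vCPU → host 7 (remaining 13 vCPU)
5 vCPU → host 7 (remaining 8 vCPU)
32 vCPU → host 8 (remaining 16 vCPU)
6 vCPU → host 8 (remaining 10 vCPU)
26 vCPU → host 9 (remaining 22 vCPU)
4 vCPU → host 9 (remaining 18 vCPU)
25 vCPU → host 10 (remaining 23 vCPU)
Final hosts: [32,5,11] [13,26] [29,9] [14,27] [26] [32] [35,5] [32,6] [26,4] [25].

10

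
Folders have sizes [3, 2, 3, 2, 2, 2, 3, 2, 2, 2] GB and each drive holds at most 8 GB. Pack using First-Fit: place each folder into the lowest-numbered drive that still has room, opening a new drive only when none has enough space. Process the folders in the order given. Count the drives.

3 drives

Put 3 GB in drive 1; 5 GB remain.
Put 2 GB in drive 1; 3 GB remain.
Put 3 GB in drive 1; 0 GB remain.
Put 2 GB in drive 2; 6 GB remain.
Put 2 GB in drive 2; 4 GB remain.
Put 2 GB in drive 2; 2 GB remain.
Put 3 GB in drive 3; 5 GB remain.
Put 2 GB in drive 2; 0 GB remain.
Put 2 GB in drive 3; 3 GB remain.
Put 2 GB in drive 3; 1 GB remain.
Final drives: [3,2,3] [2,2,2,2] [3,2,2].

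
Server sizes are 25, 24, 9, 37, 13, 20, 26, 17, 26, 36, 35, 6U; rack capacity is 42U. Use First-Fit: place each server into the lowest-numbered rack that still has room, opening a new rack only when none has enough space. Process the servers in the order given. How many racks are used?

25U → rack 1 (remaining 17U)
24U → rack 2 (remaining 18U)
9U → rack 1 (remaining 8U)
37U → rack 3 (remaining 5U)
13U → rack 2 (remaining 5U)
20U → rack 4 (remaining 22U)
26U → rack 5 (remaining 16U)
17U → rack 4 (remaining 5U)
26U → rack 6 (remaining 16U)
36U → rack 7 (remaining 6U)
35U → rack 8 (remaining 7U)
6U → rack 1 (remaining 2U)

8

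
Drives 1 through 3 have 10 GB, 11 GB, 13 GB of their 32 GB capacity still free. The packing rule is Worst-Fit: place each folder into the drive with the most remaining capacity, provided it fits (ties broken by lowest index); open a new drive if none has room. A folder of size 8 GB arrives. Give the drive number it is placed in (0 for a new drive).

3

Drives with room: drive 1 (10 GB), drive 2 (11 GB), drive 3 (13 GB).
Most room is drive 3 with 13 GB free.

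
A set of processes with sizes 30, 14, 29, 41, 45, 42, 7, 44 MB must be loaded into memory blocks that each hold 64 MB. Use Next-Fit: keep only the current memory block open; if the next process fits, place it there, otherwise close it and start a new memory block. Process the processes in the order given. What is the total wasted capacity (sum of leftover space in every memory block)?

132

Put 30 MB in memory block 1; 34 MB remain.
Put 14 MB in memory block 1; 20 MB remain.
Put 29 MB in memory block 2; 35 MB remain.
Put 41 MB in memory block 3; 23 MB remain.
Put 45 MB in memory block 4; 19 MB remain.
Put 42 MB in memory block 5; 22 MB remain.
Put 7 MB in memory block 5; 15 MB remain.
Put 44 MB in memory block 6; 20 MB remain.
6 memory blocks × 64 MB = 384 MB; used 252 MB; unused 132 MB.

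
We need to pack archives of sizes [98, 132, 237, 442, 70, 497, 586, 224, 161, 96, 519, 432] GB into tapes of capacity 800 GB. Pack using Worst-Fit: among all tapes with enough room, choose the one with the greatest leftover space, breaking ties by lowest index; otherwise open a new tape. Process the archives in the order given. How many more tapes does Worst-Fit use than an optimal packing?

1

Worst-Fit: [98,132,237,224] [442,70,96] [497,161] [586] [519] [432] → 6 tapes.
Total size 3494 GB; any packing needs at least ⌈3494/800⌉ = 5 tapes.
An optimal packing achieves that bound: [586,161] [519,237] [497,224,70] [442,132,98,96] [432] → 5 tapes.
Excess: 6 − 5 = 1.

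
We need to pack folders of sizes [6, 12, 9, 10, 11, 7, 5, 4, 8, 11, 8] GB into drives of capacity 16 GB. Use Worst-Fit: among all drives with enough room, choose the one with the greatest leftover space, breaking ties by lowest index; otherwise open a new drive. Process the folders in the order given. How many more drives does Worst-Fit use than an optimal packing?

1

Worst-Fit: [6,9] [12] [10,4] [11] [7,5] [8,8] [11] → 7 drives.
Total size 91 GB; any packing needs at least ⌈91/16⌉ = 6 drives.
An optimal packing achieves that bound: [12,4] [11,5] [11] [10,6] [9,7] [8,8] → 6 drives.
Excess: 7 − 6 = 1.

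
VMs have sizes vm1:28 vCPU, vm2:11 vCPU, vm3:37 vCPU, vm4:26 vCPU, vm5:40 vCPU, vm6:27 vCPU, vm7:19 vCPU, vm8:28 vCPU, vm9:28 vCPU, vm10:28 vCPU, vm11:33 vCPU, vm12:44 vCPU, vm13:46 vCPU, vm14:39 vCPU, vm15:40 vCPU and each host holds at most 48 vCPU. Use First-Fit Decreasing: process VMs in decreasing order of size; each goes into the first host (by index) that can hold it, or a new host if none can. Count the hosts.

Sorted descending: 46, 44, 40, 40, 39, 37, 33, 28, 28, 28, 28, 27, 26, 19, 11.
46 vCPU → host 1 (remaining 2 vCPU)
44 vCPU → host 2 (remaining 4 vCPU)
40 vCPU → host 3 (remaining 8 vCPU)
40 vCPU → host 4 (remaining 8 vCPU)
39 vCPU → host 5 (remaining 9 vCPU)
37 vCPU → host 6 (remaining 11 vCPU)
33 vCPU → host 7 (remaining 15 vCPU)
28 vCPU → host 8 (remaining 20 vCPU)
28 vCPU → host 9 (remaining 20 vCPU)
28 vCPU → host 10 (remaining 20 vCPU)
28 vCPU → host 11 (remaining 20 vCPU)
27 vCPU → host 12 (remaining 21 vCPU)
26 vCPU → host 13 (remaining 22 vCPU)
19 vCPU → host 8 (remaining 1 vCPU)
11 vCPU → host 6 (remaining 0 vCPU)

13 hosts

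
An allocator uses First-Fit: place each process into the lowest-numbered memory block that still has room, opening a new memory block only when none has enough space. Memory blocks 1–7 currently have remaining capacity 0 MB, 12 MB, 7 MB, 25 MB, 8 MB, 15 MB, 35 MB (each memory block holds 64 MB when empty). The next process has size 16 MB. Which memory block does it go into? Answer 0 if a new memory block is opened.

4

Memory blocks with room: memory block 4 (25 MB), memory block 7 (35 MB).
The first with room is memory block 4.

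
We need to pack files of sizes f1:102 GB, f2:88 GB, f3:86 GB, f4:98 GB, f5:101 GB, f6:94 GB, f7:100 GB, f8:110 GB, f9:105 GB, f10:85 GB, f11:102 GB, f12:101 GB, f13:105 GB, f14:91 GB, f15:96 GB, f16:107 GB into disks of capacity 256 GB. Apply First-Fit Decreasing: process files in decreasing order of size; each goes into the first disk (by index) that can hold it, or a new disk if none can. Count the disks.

Sorted descending: 110, 107, 105, 105, 102, 102, 101, 101, 100, 98, 96, 94, 91, 88, 86, 85.
Put 110 GB in disk 1; 146 GB remain.
Put 107 GB in disk 1; 39 GB remain.
Put 105 GB in disk 2; 151 GB remain.
Put 105 GB in disk 2; 46 GB remain.
Put 102 GB in disk 3; 154 GB remain.
Put 102 GB in disk 3; 52 GB remain.
Put 101 GB in disk 4; 155 GB remain.
Put 101 GB in disk 4; 54 GB remain.
Put 100 GB in disk 5; 156 GB remain.
Put 98 GB in disk 5; 58 GB remain.
Put 96 GB in disk 6; 160 GB remain.
Put 94 GB in disk 6; 66 GB remain.
Put 91 GB in disk 7; 165 GB remain.
Put 88 GB in disk 7; 77 GB remain.
Put 86 GB in disk 8; 170 GB remain.
Put 85 GB in disk 8; 85 GB remain.

8 disks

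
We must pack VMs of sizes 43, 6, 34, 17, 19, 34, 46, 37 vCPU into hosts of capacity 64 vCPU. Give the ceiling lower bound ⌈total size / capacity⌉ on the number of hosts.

Total size = 43 + 6 + 34 + 17 + 19 + 34 + 46 + 37 = 236 vCPU.
⌈236 / 64⌉ = 4.

4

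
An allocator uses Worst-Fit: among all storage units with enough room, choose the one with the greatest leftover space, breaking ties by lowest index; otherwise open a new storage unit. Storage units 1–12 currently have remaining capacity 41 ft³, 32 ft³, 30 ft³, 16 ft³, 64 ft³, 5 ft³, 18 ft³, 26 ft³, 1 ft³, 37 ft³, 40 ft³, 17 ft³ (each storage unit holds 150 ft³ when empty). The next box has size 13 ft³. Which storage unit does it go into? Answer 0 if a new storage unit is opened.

Storage units with room: storage unit 1 (41 ft³), storage unit 2 (32 ft³), storage unit 3 (30 ft³), storage unit 4 (16 ft³), storage unit 5 (64 ft³), storage unit 7 (18 ft³), storage unit 8 (26 ft³), storage unit 10 (37 ft³), storage unit 11 (40 ft³), storage unit 12 (17 ft³).
Most room is storage unit 5 with 64 ft³ free.

5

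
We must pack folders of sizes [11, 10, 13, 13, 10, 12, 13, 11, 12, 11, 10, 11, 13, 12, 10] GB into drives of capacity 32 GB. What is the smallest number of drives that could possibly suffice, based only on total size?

Total size = 11 + 10 + 13 + 13 + 10 + 12 + 13 + 11 + 12 + 11 + 10 + 11 + 13 + 12 + 10 = 172 GB.
⌈172 / 32⌉ = 6.

6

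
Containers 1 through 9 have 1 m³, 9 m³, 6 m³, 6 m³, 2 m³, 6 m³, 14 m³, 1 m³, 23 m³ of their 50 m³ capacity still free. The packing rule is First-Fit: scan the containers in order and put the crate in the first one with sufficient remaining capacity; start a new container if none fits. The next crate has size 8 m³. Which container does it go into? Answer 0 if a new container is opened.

2

Containers with room: container 2 (9 m³), container 7 (14 m³), container 9 (23 m³).
The first with room is container 2.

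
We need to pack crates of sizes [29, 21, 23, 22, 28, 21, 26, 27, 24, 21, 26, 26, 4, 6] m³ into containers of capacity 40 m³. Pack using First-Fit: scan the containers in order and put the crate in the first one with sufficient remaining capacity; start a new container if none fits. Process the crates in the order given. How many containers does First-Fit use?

Put 29 m³ in container 1; 11 m³ remain.
Put 21 m³ in container 2; 19 m³ remain.
Put 23 m³ in container 3; 17 m³ remain.
Put 22 m³ in container 4; 18 m³ remain.
Put 28 m³ in container 5; 12 m³ remain.
Put 21 m³ in container 6; 19 m³ remain.
Put 26 m³ in container 7; 14 m³ remain.
Put 27 m³ in container 8; 13 m³ remain.
Put 24 m³ in container 9; 16 m³ remain.
Put 21 m³ in container 10; 19 m³ remain.
Put 26 m³ in container 11; 14 m³ remain.
Put 26 m³ in container 12; 14 m³ remain.
Put 4 m³ in container 1; 7 m³ remain.
Put 6 m³ in container 1; 1 m³ remain.

12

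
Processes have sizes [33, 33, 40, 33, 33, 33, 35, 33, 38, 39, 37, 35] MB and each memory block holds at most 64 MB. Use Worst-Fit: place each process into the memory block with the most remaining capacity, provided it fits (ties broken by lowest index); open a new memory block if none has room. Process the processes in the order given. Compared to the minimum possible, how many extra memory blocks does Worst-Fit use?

0

Worst-Fit: [33] [33] [40] [33] [33] [33] [35] [33] [38] [39] [37] [35] → 12 memory blocks.
12 processes exceed 32 MB (half the capacity), and no two of those can share a memory block, so at least 12 memory blocks are needed.
So 12 is already optimal.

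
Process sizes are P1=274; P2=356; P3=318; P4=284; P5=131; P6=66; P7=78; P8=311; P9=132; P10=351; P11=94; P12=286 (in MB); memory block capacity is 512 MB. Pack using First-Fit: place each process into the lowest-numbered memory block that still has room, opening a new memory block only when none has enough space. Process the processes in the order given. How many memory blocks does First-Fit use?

Put P1 (274 MB) in memory block 1; 238 MB remain.
Put P2 (356 MB) in memory block 2; 156 MB remain.
Put P3 (318 MB) in memory block 3; 194 MB remain.
Put P4 (284 MB) in memory block 4; 228 MB remain.
Put P5 (131 MB) in memory block 1; 107 MB remain.
Put P6 (66 MB) in memory block 1; 41 MB remain.
Put P7 (78 MB) in memory block 2; 78 MB remain.
Put P8 (311 MB) in memory block 5; 201 MB remain.
Put P9 (132 MB) in memory block 3; 62 MB remain.
Put P10 (351 MB) in memory block 6; 161 MB remain.
Put P11 (94 MB) in memory block 4; 134 MB remain.
Put P12 (286 MB) in memory block 7; 226 MB remain.
Final memory blocks: [274,131,66] [356,78] [318,132] [284,94] [311] [351] [286].

7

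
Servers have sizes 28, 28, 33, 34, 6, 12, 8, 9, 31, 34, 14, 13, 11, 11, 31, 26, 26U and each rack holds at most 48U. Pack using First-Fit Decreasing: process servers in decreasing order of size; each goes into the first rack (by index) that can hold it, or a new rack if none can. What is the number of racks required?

Sorted descending: 34, 34, 33, 31, 31, 28, 28, 26, 26, 14, 13, 12, 11, 11, 9, 8, 6.
Put 34U in rack 1; 14U remain.
Put 34U in rack 2; 14U remain.
Put 33U in rack 3; 15U remain.
Put 31U in rack 4; 17U remain.
Put 31U in rack 5; 17U remain.
Put 28U in rack 6; 20U remain.
Put 28U in rack 7; 20U remain.
Put 26U in rack 8; 22U remain.
Put 26U in rack 9; 22U remain.
Put 14U in rack 1; 0U remain.
Put 13U in rack 2; 1U remain.
Put 12U in rack 3; 3U remain.
Put 11U in rack 4; 6U remain.
Put 11U in rack 5; 6U remain.
Put 9U in rack 6; 11U remain.
Put 8U in rack 6; 3U remain.
Put 6U in rack 4; 0U remain.
Final racks: [34,14] [34,13] [33,12] [31,11,6] [31,11] [28,9,8] [28] [26] [26].

9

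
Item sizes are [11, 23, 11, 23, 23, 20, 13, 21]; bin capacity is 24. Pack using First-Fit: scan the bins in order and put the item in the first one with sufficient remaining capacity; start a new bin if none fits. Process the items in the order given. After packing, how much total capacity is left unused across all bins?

23

11 → bin 1 (remaining 13)
23 → bin 2 (remaining 1)
11 → bin 1 (remaining 2)
23 → bin 3 (remaining 1)
23 → bin 4 (remaining 1)
20 → bin 5 (remaining 4)
13 → bin 6 (remaining 11)
21 → bin 7 (remaining 3)
7 bins × 24 = 168; used 145; unused 23.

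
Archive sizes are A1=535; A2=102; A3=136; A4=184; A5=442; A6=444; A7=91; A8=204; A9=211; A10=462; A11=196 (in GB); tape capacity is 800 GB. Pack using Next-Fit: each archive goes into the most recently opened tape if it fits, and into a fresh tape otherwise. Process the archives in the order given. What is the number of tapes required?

5

A1 (535 GB) → tape 1 (remaining 265 GB)
A2 (102 GB) → tape 1 (remaining 163 GB)
A3 (136 GB) → tape 1 (remaining 27 GB)
A4 (184 GB) → tape 2 (remaining 616 GB)
A5 (442 GB) → tape 2 (remaining 174 GB)
A6 (444 GB) → tape 3 (remaining 356 GB)
A7 (91 GB) → tape 3 (remaining 265 GB)
A8 (204 GB) → tape 3 (remaining 61 GB)
A9 (211 GB) → tape 4 (remaining 589 GB)
A10 (462 GB) → tape 4 (remaining 127 GB)
A11 (196 GB) → tape 5 (remaining 604 GB)
Final tapes: [535,102,136] [184,442] [444,91,204] [211,462] [196].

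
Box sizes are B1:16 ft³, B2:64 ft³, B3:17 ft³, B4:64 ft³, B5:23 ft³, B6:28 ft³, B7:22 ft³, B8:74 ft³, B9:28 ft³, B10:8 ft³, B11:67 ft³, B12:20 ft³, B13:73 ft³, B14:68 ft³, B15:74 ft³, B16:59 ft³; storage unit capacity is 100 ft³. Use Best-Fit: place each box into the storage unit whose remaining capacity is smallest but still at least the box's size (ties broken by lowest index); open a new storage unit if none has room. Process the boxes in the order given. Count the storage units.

9

storage unit 1: place B1 (16 ft³), 84 ft³ left
storage unit 1: place B2 (64 ft³), 20 ft³ left
storage unit 1: place B3 (17 ft³), 3 ft³ left
storage unit 2: place B4 (64 ft³), 36 ft³ left
storage unit 2: place B5 (23 ft³), 13 ft³ left
storage unit 3: place B6 (28 ft³), 72 ft³ left
storage unit 3: place B7 (22 ft³), 50 ft³ left
storage unit 4: place B8 (74 ft³), 26 ft³ left
storage unit 3: place B9 (28 ft³), 22 ft³ left
storage unit 2: place B10 (8 ft³), 5 ft³ left
storage unit 5: place B11 (67 ft³), 33 ft³ left
storage unit 3: place B12 (20 ft³), 2 ft³ left
storage unit 6: place B13 (73 ft³), 27 ft³ left
storage unit 7: place B14 (68 ft³), 32 ft³ left
storage unit 8: place B15 (74 ft³), 26 ft³ left
storage unit 9: place B16 (59 ft³), 41 ft³ left
Final storage units: [16,64,17] [64,23,8] [28,22,28,20] [74] [67] [73] [68] [74] [59].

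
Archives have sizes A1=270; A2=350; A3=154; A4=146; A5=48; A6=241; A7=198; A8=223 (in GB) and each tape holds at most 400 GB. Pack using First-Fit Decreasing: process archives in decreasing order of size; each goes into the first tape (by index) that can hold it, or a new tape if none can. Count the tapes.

Sorted descending: 350, 270, 241, 223, 198, 154, 146, 48.
tape 1: place 350 GB, 50 GB left
tape 2: place 270 GB, 130 GB left
tape 3: place 241 GB, 159 GB left
tape 4: place 223 GB, 177 GB left
tape 5: place 198 GB, 202 GB left
tape 3: place 154 GB, 5 GB left
tape 4: place 146 GB, 31 GB left
tape 1: place 48 GB, 2 GB left

5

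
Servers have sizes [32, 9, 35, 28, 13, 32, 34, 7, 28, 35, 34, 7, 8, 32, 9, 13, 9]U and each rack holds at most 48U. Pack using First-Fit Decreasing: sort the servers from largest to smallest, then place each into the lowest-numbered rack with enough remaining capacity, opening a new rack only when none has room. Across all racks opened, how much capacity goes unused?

Sorted descending: 35, 35, 34, 34, 32, 32, 32, 28, 28, 13, 13, 9, 9, 9, 8, 7, 7.
rack 1: place 35U, 13U left
rack 2: place 35U, 13U left
rack 3: place 34U, 14U left
rack 4: place 34U, 14U left
rack 5: place 32U, 16U left
rack 6: place 32U, 16U left
rack 7: place 32U, 16U left
rack 8: place 28U, 20U left
rack 9: place 28U, 20U left
rack 1: place 13U, 0U left
rack 2: place 13U, 0U left
rack 3: place 9U, 5U left
rack 4: place 9U, 5U left
rack 5: place 9U, 7U left
rack 6: place 8U, 8U left
rack 5: place 7U, 0U left
rack 6: place 7U, 1U left
9 racks × 48U = 432U; used 365U; unused 67U.

67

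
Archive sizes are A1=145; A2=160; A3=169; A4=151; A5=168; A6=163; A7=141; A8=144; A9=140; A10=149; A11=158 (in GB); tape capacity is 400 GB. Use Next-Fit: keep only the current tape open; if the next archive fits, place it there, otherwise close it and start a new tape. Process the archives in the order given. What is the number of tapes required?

6 tapes

Put A1 (145 GB) in tape 1; 255 GB remain.
Put A2 (160 GB) in tape 1; 95 GB remain.
Put A3 (169 GB) in tape 2; 231 GB remain.
Put A4 (151 GB) in tape 2; 80 GB remain.
Put A5 (168 GB) in tape 3; 232 GB remain.
Put A6 (163 GB) in tape 3; 69 GB remain.
Put A7 (141 GB) in tape 4; 259 GB remain.
Put A8 (144 GB) in tape 4; 115 GB remain.
Put A9 (140 GB) in tape 5; 260 GB remain.
Put A10 (149 GB) in tape 5; 111 GB remain.
Put A11 (158 GB) in tape 6; 242 GB remain.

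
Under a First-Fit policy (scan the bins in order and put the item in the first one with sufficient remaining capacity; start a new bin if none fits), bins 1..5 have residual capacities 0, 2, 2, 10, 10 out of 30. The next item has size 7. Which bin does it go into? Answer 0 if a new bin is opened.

Bins with room: bin 4 (10), bin 5 (10).
The first with room is bin 4.

4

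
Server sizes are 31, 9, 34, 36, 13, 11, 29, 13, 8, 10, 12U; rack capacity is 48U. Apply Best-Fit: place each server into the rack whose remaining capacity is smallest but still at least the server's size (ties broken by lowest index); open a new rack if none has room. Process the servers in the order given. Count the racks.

5 racks

31U → rack 1 (remaining 17U)
9U → rack 1 (remaining 8U)
34U → rack 2 (remaining 14U)
36U → rack 3 (remaining 12U)
13U → rack 2 (remaining 1U)
11U → rack 3 (remaining 1U)
29U → rack 4 (remaining 19U)
13U → rack 4 (remaining 6U)
8U → rack 1 (remaining 0U)
10U → rack 5 (remaining 38U)
12U → rack 5 (remaining 26U)
Final racks: [31,9,8] [34,13] [36,11] [29,13] [10,12].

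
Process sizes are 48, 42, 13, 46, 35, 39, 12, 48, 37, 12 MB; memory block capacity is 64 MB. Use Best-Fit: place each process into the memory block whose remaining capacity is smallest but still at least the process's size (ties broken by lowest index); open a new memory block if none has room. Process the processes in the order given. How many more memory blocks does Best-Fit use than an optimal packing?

0

Best-Fit: [48,13] [42] [46,12] [35] [39] [48,12] [37] → 7 memory blocks.
7 processes exceed 32 MB (half the capacity), and no two of those can share a memory block, so at least 7 memory blocks are needed.
So 7 is already optimal.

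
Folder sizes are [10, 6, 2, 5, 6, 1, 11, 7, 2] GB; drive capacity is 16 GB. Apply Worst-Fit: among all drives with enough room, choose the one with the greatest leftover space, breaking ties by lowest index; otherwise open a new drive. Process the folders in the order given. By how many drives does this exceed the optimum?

Worst-Fit: [10,6] [2,5,6,1] [11] [7,2] → 4 drives.
Total size 50 GB; any packing needs at least ⌈50/16⌉ = 4 drives.
So 4 is already optimal.

0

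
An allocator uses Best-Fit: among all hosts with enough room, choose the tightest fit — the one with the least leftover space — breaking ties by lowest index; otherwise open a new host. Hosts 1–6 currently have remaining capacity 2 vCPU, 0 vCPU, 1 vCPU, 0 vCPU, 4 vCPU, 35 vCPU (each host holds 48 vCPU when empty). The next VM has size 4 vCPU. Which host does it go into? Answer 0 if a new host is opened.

Hosts with room: host 5 (4 vCPU), host 6 (35 vCPU).
Tightest fit is host 5 with 4 vCPU free.

5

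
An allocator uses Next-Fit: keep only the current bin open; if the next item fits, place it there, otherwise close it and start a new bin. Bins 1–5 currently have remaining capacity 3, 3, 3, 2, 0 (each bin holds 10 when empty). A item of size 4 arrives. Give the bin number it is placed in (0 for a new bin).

0

Next-Fit only looks at bin 5, which has 0 free.
4 does not fit, so a new bin is opened.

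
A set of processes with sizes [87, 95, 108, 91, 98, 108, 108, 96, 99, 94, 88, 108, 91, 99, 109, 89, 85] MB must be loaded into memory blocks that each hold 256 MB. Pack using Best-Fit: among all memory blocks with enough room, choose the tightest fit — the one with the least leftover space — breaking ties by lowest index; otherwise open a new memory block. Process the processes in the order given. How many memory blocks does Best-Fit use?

9

Put 87 MB in memory block 1; 169 MB remain.
Put 95 MB in memory block 1; 74 MB remain.
Put 108 MB in memory block 2; 148 MB remain.
Put 91 MB in memory block 2; 57 MB remain.
Put 98 MB in memory block 3; 158 MB remain.
Put 108 MB in memory block 3; 50 MB remain.
Put 108 MB in memory block 4; 148 MB remain.
Put 96 MB in memory block 4; 52 MB remain.
Put 99 MB in memory block 5; 157 MB remain.
Put 94 MB in memory block 5; 63 MB remain.
Put 88 MB in memory block 6; 168 MB remain.
Put 108 MB in memory block 6; 60 MB remain.
Put 91 MB in memory block 7; 165 MB remain.
Put 99 MB in memory block 7; 66 MB remain.
Put 109 MB in memory block 8; 147 MB remain.
Put 89 MB in memory block 8; 58 MB remain.
Put 85 MB in memory block 9; 171 MB remain.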